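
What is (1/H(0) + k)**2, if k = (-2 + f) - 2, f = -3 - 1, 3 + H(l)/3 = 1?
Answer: 2401/36 ≈ 66.694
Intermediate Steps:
H(l) = -6 (H(l) = -9 + 3*1 = -9 + 3 = -6)
f = -4
k = -8 (k = (-2 - 4) - 2 = -6 - 2 = -8)
(1/H(0) + k)**2 = (1/(-6) - 8)**2 = (-1/6 - 8)**2 = (-49/6)**2 = 2401/36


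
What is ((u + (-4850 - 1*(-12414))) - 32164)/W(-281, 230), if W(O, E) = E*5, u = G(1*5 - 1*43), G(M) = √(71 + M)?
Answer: -492/23 + √33/1150 ≈ -21.386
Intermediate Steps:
u = √33 (u = √(71 + (1*5 - 1*43)) = √(71 + (5 - 43)) = √(71 - 38) = √33 ≈ 5.7446)
W(O, E) = 5*E
((u + (-4850 - 1*(-12414))) - 32164)/W(-281, 230) = ((√33 + (-4850 - 1*(-12414))) - 32164)/((5*230)) = ((√33 + (-4850 + 12414)) - 32164)/1150 = ((√33 + 7564) - 32164)*(1/1150) = ((7564 + √33) - 32164)*(1/1150) = (-24600 + √33)*(1/1150) = -492/23 + √33/1150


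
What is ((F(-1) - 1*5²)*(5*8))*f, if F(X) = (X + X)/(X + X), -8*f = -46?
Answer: -5520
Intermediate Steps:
f = 23/4 (f = -⅛*(-46) = 23/4 ≈ 5.7500)
F(X) = 1 (F(X) = (2*X)/((2*X)) = (2*X)*(1/(2*X)) = 1)
((F(-1) - 1*5²)*(5*8))*f = ((1 - 1*5²)*(5*8))*(23/4) = ((1 - 1*25)*40)*(23/4) = ((1 - 25)*40)*(23/4) = -24*40*(23/4) = -960*23/4 = -5520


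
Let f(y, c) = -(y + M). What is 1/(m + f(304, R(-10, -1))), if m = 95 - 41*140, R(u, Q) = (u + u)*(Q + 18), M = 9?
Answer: -1/5958 ≈ -0.00016784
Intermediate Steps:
R(u, Q) = 2*u*(18 + Q) (R(u, Q) = (2*u)*(18 + Q) = 2*u*(18 + Q))
f(y, c) = -9 - y (f(y, c) = -(y + 9) = -(9 + y) = -9 - y)
m = -5645 (m = 95 - 5740 = -5645)
1/(m + f(304, R(-10, -1))) = 1/(-5645 + (-9 - 1*304)) = 1/(-5645 + (-9 - 304)) = 1/(-5645 - 313) = 1/(-5958) = -1/5958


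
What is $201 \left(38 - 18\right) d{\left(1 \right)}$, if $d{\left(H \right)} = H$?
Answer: $4020$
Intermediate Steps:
$201 \left(38 - 18\right) d{\left(1 \right)} = 201 \left(38 - 18\right) 1 = 201 \cdot 20 \cdot 1 = 4020 \cdot 1 = 4020$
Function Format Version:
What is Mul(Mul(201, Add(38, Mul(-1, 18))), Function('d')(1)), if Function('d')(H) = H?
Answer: 4020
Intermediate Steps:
Mul(Mul(201, Add(38, Mul(-1, 18))), Function('d')(1)) = Mul(Mul(201, Add(38, Mul(-1, 18))), 1) = Mul(Mul(201, Add(38, -18)), 1) = Mul(Mul(201, 20), 1) = Mul(4020, 1) = 4020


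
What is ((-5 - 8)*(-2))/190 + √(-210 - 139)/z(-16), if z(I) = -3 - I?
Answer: 13/95 + I*√349/13 ≈ 0.13684 + 1.437*I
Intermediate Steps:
((-5 - 8)*(-2))/190 + √(-210 - 139)/z(-16) = ((-5 - 8)*(-2))/190 + √(-210 - 139)/(-3 - 1*(-16)) = -13*(-2)*(1/190) + √(-349)/(-3 + 16) = 26*(1/190) + (I*√349)/13 = 13/95 + (I*√349)*(1/13) = 13/95 + I*√349/13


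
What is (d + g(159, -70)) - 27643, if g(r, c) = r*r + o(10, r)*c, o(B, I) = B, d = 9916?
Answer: 6854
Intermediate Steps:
g(r, c) = r² + 10*c (g(r, c) = r*r + 10*c = r² + 10*c)
(d + g(159, -70)) - 27643 = (9916 + (159² + 10*(-70))) - 27643 = (9916 + (25281 - 700)) - 27643 = (9916 + 24581) - 27643 = 34497 - 27643 = 6854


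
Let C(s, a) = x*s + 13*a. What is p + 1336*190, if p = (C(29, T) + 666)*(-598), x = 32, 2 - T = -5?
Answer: -753790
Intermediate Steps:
T = 7 (T = 2 - 1*(-5) = 2 + 5 = 7)
C(s, a) = 13*a + 32*s (C(s, a) = 32*s + 13*a = 13*a + 32*s)
p = -1007630 (p = ((13*7 + 32*29) + 666)*(-598) = ((91 + 928) + 666)*(-598) = (1019 + 666)*(-598) = 1685*(-598) = -1007630)
p + 1336*190 = -1007630 + 1336*190 = -1007630 + 253840 = -753790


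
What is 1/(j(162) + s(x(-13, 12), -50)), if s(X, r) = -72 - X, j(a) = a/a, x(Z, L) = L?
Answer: -1/83 ≈ -0.012048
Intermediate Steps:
j(a) = 1
1/(j(162) + s(x(-13, 12), -50)) = 1/(1 + (-72 - 1*12)) = 1/(1 + (-72 - 12)) = 1/(1 - 84) = 1/(-83) = -1/83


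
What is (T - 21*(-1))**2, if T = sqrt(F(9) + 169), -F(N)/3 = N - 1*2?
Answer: 589 + 84*sqrt(37) ≈ 1100.0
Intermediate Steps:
F(N) = 6 - 3*N (F(N) = -3*(N - 1*2) = -3*(N - 2) = -3*(-2 + N) = 6 - 3*N)
T = 2*sqrt(37) (T = sqrt((6 - 3*9) + 169) = sqrt((6 - 27) + 169) = sqrt(-21 + 169) = sqrt(148) = 2*sqrt(37) ≈ 12.166)
(T - 21*(-1))**2 = (2*sqrt(37) - 21*(-1))**2 = (2*sqrt(37) + 21)**2 = (21 + 2*sqrt(37))**2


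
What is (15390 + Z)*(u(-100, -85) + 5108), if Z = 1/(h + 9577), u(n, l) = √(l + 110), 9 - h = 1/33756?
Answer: 25462604068880478/323585015 ≈ 7.8689e+7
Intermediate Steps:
h = 303803/33756 (h = 9 - 1/33756 = 303803/33756 ≈ 9.0000)
u(n, l) = √(110 + l)
Z = 33756/323585015 (Z = 1/(303803/33756 + 9577) = 1/(323585015/33756) = 33756/323585015 ≈ 0.00010432)
(15390 + Z)*(u(-100, -85) + 5108) = (15390 + 33756/323585015)*(√(110 - 85) + 5108) = 4979973414606*(√25 + 5108)/323585015 = 4979973414606*(5 + 5108)/323585015 = (4979973414606/323585015)*5113 = 25462604068880478/323585015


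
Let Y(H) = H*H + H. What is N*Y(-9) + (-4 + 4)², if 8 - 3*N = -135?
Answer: 3432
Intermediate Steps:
N = 143/3 (N = 8/3 - ⅓*(-135) = 8/3 + 45 = 143/3 ≈ 47.667)
Y(H) = H + H² (Y(H) = H² + H = H + H²)
N*Y(-9) + (-4 + 4)² = 143*(-9*(1 - 9))/3 + (-4 + 4)² = 143*(-9*(-8))/3 + 0² = (143/3)*72 + 0 = 3432 + 0 = 3432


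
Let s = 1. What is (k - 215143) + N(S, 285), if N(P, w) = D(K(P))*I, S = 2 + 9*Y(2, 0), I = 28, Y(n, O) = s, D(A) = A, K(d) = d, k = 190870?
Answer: -23965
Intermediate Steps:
Y(n, O) = 1
S = 11 (S = 2 + 9*1 = 2 + 9 = 11)
N(P, w) = 28*P (N(P, w) = P*28 = 28*P)
(k - 215143) + N(S, 285) = (190870 - 215143) + 28*11 = -24273 + 308 = -23965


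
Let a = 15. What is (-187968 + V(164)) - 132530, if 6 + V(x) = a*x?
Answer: -318044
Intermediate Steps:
V(x) = -6 + 15*x
(-187968 + V(164)) - 132530 = (-187968 + (-6 + 15*164)) - 132530 = (-187968 + (-6 + 2460)) - 132530 = (-187968 + 2454) - 132530 = -185514 - 132530 = -318044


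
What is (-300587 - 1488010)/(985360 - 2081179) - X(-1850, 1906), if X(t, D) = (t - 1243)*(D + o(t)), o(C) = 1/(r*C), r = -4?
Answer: 15935006999873589/2703020200 ≈ 5.8953e+6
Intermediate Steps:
o(C) = -1/(4*C) (o(C) = 1/(-4*C) = -1/(4*C))
X(t, D) = (-1243 + t)*(D - 1/(4*t)) (X(t, D) = (t - 1243)*(D - 1/(4*t)) = (-1243 + t)*(D - 1/(4*t)))
(-300587 - 1488010)/(985360 - 2081179) - X(-1850, 1906) = (-300587 - 1488010)/(985360 - 2081179) - (-1/4 - 1243*1906 + (1243/4)/(-1850) + 1906*(-1850)) = -1788597/(-1095819) - (-1/4 - 2369158 + (1243/4)*(-1/1850) - 3526100) = -1788597*(-1/1095819) - (-1/4 - 2369158 - 1243/7400 - 3526100) = 596199/365273 - 1*(-43624912293/7400) = 596199/365273 + 43624912293/7400 = 15935006999873589/2703020200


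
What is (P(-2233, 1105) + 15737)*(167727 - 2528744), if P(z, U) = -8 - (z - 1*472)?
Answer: -43522987378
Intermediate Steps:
P(z, U) = 464 - z (P(z, U) = -8 - (z - 472) = -8 - (-472 + z) = -8 + (472 - z) = 464 - z)
(P(-2233, 1105) + 15737)*(167727 - 2528744) = ((464 - 1*(-2233)) + 15737)*(167727 - 2528744) = ((464 + 2233) + 15737)*(-2361017) = (2697 + 15737)*(-2361017) = 18434*(-2361017) = -43522987378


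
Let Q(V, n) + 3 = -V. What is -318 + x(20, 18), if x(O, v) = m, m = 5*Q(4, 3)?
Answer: -353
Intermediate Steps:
Q(V, n) = -3 - V
m = -35 (m = 5*(-3 - 1*4) = 5*(-3 - 4) = 5*(-7) = -35)
x(O, v) = -35
-318 + x(20, 18) = -318 - 35 = -353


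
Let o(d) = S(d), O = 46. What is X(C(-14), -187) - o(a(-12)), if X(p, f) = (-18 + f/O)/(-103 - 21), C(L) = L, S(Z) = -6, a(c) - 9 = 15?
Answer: 35239/5704 ≈ 6.1779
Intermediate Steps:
a(c) = 24 (a(c) = 9 + 15 = 24)
o(d) = -6
X(p, f) = 9/62 - f/5704 (X(p, f) = (-18 + f/46)/(-103 - 21) = (-18 + f*(1/46))/(-124) = (-18 + f/46)*(-1/124) = 9/62 - f/5704)
X(C(-14), -187) - o(a(-12)) = (9/62 - 1/5704*(-187)) - 1*(-6) = (9/62 + 187/5704) + 6 = 1015/5704 + 6 = 35239/5704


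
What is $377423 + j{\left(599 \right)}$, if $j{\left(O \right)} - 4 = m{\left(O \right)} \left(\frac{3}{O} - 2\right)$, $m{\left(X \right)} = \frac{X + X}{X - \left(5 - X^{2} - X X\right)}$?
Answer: $\frac{135533279651}{359098} \approx 3.7743 \cdot 10^{5}$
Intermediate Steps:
$m{\left(X \right)} = \frac{2 X}{-5 + X + 2 X^{2}}$ ($m{\left(X \right)} = \frac{2 X}{X + \left(\left(X^{2} + X^{2}\right) - 5\right)} = \frac{2 X}{X + \left(2 X^{2} - 5\right)} = \frac{2 X}{X + \left(-5 + 2 X^{2}\right)} = \frac{2 X}{-5 + X + 2 X^{2}}$)
$j{\left(O \right)} = 4 + \frac{2 O \left(-2 + \frac{3}{O}\right)}{-5 + O + 2 O^{2}}$ ($j{\left(O \right)} = 4 + \frac{2 O}{-5 + O + 2 O^{2}} \left(\frac{3}{O} - 2\right) = 4 + \frac{2 O}{-5 + O + 2 O^{2}} \left(-2 + \frac{3}{O}\right) = 4 + \frac{2 O \left(-2 + \frac{3}{O}\right)}{-5 + O + 2 O^{2}}$)
$377423 + j{\left(599 \right)} = 377423 + \frac{2 \left(-7 + 4 \cdot 599^{2}\right)}{-5 + 599 + 2 \cdot 599^{2}} = 377423 + \frac{2 \left(-7 + 4 \cdot 358801\right)}{-5 + 599 + 2 \cdot 358801} = 377423 + \frac{2 \left(-7 + 1435204\right)}{-5 + 599 + 717602} = 377423 + 2 \cdot \frac{1}{718196} \cdot 1435197 = 377423 + \frac{1435197}{359098} = \frac{135533279651}{359098}$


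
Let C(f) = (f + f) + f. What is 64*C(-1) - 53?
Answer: -245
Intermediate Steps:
C(f) = 3*f (C(f) = 2*f + f = 3*f)
64*C(-1) - 53 = 64*(3*(-1)) - 53 = 64*(-3) - 53 = -192 - 53 = -245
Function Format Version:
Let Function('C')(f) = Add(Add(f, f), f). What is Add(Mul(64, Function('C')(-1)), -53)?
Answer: -245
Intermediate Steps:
Function('C')(f) = Mul(3, f) (Function('C')(f) = Add(Mul(2, f), f) = Mul(3, f))
Add(Mul(64, Function('C')(-1)), -53) = Add(Mul(64, Mul(3, -1)), -53) = Add(Mul(64, -3), -53) = Add(-192, -53) = -245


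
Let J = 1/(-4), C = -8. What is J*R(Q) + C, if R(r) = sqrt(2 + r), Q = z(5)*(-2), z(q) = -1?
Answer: -17/2 ≈ -8.5000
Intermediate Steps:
Q = 2 (Q = -1*(-2) = 2)
J = -1/4 ≈ -0.25000
J*R(Q) + C = -sqrt(2 + 2)/4 - 8 = -sqrt(4)/4 - 8 = -1/4*2 - 8 = -1/2 - 8 = -17/2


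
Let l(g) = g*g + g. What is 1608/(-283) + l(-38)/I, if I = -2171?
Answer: -3888866/614393 ≈ -6.3296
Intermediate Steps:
l(g) = g + g² (l(g) = g² + g = g + g²)
1608/(-283) + l(-38)/I = 1608/(-283) - 38*(1 - 38)/(-2171) = 1608*(-1/283) - 38*(-37)*(-1/2171) = -1608/283 + 1406*(-1/2171) = -1608/283 - 1406/2171 = -3888866/614393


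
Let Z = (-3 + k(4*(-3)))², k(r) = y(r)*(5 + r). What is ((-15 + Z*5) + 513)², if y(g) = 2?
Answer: 3775249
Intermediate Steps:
k(r) = 10 + 2*r (k(r) = 2*(5 + r) = 10 + 2*r)
Z = 289 (Z = (-3 + (10 + 2*(4*(-3))))² = (-3 + (10 + 2*(-12)))² = (-3 + (10 - 24))² = (-3 - 14)² = (-17)² = 289)
((-15 + Z*5) + 513)² = ((-15 + 289*5) + 513)² = ((-15 + 1445) + 513)² = (1430 + 513)² = 1943² = 3775249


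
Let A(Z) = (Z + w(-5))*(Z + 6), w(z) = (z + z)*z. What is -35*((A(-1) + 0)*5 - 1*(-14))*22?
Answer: -954030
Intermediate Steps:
w(z) = 2*z² (w(z) = (2*z)*z = 2*z²)
A(Z) = (6 + Z)*(50 + Z) (A(Z) = (Z + 2*(-5)²)*(Z + 6) = (Z + 2*25)*(6 + Z) = (Z + 50)*(6 + Z) = (50 + Z)*(6 + Z) = (6 + Z)*(50 + Z))
-35*((A(-1) + 0)*5 - 1*(-14))*22 = -35*(((300 + (-1)² + 56*(-1)) + 0)*5 - 1*(-14))*22 = -35*(((300 + 1 - 56) + 0)*5 + 14)*22 = -35*((245 + 0)*5 + 14)*22 = -35*(245*5 + 14)*22 = -35*(1225 + 14)*22 = -35*1239*22 = -43365*22 = -954030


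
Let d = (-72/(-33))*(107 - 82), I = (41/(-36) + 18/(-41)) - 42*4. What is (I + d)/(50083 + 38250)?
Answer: -1867667/1434174588 ≈ -0.0013023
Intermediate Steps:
I = -250297/1476 (I = (41*(-1/36) + 18*(-1/41)) - 168 = (-41/36 - 18/41) - 168 = -2329/1476 - 168 = -250297/1476 ≈ -169.58)
d = 600/11 (d = -72*(-1/33)*25 = (24/11)*25 = 600/11 ≈ 54.545)
(I + d)/(50083 + 38250) = (-250297/1476 + 600/11)/(50083 + 38250) = -1867667/16236/88333 = -1867667/16236*1/88333 = -1867667/1434174588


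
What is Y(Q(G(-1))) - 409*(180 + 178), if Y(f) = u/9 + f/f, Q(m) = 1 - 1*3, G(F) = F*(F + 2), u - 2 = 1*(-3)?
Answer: -1317790/9 ≈ -1.4642e+5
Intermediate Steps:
u = -1 (u = 2 + 1*(-3) = 2 - 3 = -1)
G(F) = F*(2 + F)
Q(m) = -2 (Q(m) = 1 - 3 = -2)
Y(f) = 8/9 (Y(f) = -1/9 + f/f = -1*⅑ + 1 = -⅑ + 1 = 8/9)
Y(Q(G(-1))) - 409*(180 + 178) = 8/9 - 409*(180 + 178) = 8/9 - 409*358 = 8/9 - 146422 = -1317790/9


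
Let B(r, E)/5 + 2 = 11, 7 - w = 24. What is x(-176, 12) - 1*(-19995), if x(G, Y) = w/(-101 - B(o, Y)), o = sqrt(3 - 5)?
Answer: 2919287/146 ≈ 19995.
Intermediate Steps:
w = -17 (w = 7 - 1*24 = 7 - 24 = -17)
o = I*sqrt(2) (o = sqrt(-2) = I*sqrt(2) ≈ 1.4142*I)
B(r, E) = 45 (B(r, E) = -10 + 5*11 = -10 + 55 = 45)
x(G, Y) = 17/146 (x(G, Y) = -17/(-101 - 1*45) = -17/(-101 - 45) = -17/(-146) = -17*(-1/146) = 17/146)
x(-176, 12) - 1*(-19995) = 17/146 - 1*(-19995) = 17/146 + 19995 = 2919287/146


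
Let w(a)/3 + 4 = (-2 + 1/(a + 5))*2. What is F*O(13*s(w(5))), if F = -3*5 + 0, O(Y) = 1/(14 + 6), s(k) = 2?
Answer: -¾ ≈ -0.75000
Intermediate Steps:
w(a) = -24 + 6/(5 + a) (w(a) = -12 + 3*((-2 + 1/(a + 5))*2) = -12 + 3*((-2 + 1/(5 + a))*2) = -12 + 3*(-4 + 2/(5 + a)) = -12 + (-12 + 6/(5 + a)) = -24 + 6/(5 + a))
O(Y) = 1/20
F = -15 (F = -15 + 0 = -15)
F*O(13*s(w(5))) = -15*1/20 = -¾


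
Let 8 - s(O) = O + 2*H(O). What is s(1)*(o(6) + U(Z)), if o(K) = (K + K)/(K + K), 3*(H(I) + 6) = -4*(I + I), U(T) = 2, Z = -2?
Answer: 73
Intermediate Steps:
H(I) = -6 - 8*I/3 (H(I) = -6 + (-4*(I + I))/3 = -6 + (-8*I)/3 = -6 - 8*I/3)
o(K) = 1 (o(K) = (2*K)/((2*K)) = (2*K)*(1/(2*K)) = 1)
s(O) = 20 + 13*O/3 (s(O) = 8 - (O + 2*(-6 - 8*O/3)) = 8 - (O + (-12 - 16*O/3)) = 8 - (-12 - 13*O/3) = 8 + (12 + 13*O/3) = 20 + 13*O/3)
s(1)*(o(6) + U(Z)) = (20 + (13/3)*1)*(1 + 2) = (20 + 13/3)*3 = (73/3)*3 = 73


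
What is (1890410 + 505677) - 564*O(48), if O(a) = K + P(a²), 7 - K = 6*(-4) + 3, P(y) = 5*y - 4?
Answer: -4114729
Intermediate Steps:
P(y) = -4 + 5*y
K = 28 (K = 7 - (6*(-4) + 3) = 7 - (-24 + 3) = 7 - 1*(-21) = 7 + 21 = 28)
O(a) = 24 + 5*a² (O(a) = 28 + (-4 + 5*a²) = 24 + 5*a²)
(1890410 + 505677) - 564*O(48) = (1890410 + 505677) - 564*(24 + 5*48²) = 2396087 - 564*(24 + 5*2304) = 2396087 - 564*(24 + 11520) = 2396087 - 564*11544 = 2396087 - 6510816 = -4114729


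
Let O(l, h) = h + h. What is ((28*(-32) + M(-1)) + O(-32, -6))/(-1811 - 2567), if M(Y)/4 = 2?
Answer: 450/2189 ≈ 0.20557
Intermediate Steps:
M(Y) = 8 (M(Y) = 4*2 = 8)
O(l, h) = 2*h
((28*(-32) + M(-1)) + O(-32, -6))/(-1811 - 2567) = ((28*(-32) + 8) + 2*(-6))/(-1811 - 2567) = ((-896 + 8) - 12)/(-4378) = (-888 - 12)*(-1/4378) = -900*(-1/4378) = 450/2189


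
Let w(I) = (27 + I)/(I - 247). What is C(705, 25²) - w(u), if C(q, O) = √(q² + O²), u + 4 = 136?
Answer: 159/115 + 5*√35506 ≈ 943.53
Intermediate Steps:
u = 132 (u = -4 + 136 = 132)
w(I) = (27 + I)/(-247 + I)
C(q, O) = √(O² + q²)
C(705, 25²) - w(u) = √((25²)² + 705²) - (27 + 132)/(-247 + 132) = √(625² + 497025) - 159/(-115) = √(390625 + 497025) - (-1)*159/115 = √887650 - 1*(-159/115) = 5*√35506 + 159/115 = 159/115 + 5*√35506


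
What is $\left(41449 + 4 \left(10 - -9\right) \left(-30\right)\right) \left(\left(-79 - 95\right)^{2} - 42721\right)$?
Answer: $-487458205$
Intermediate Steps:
$\left(41449 + 4 \left(10 - -9\right) \left(-30\right)\right) \left(\left(-79 - 95\right)^{2} - 42721\right) = \left(41449 + 4 \left(10 + 9\right) \left(-30\right)\right) \left(\left(-174\right)^{2} - 42721\right) = \left(41449 + 4 \cdot 19 \left(-30\right)\right) \left(30276 - 42721\right) = \left(41449 + 76 \left(-30\right)\right) \left(-12445\right) = \left(41449 - 2280\right) \left(-12445\right) = 39169 \left(-12445\right) = -487458205$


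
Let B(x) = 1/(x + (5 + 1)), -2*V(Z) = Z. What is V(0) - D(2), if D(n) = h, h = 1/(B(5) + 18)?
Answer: -11/199 ≈ -0.055276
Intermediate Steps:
V(Z) = -Z/2
B(x) = 1/(6 + x) (B(x) = 1/(x + 6) = 1/(6 + x))
h = 11/199 (h = 1/(1/(6 + 5) + 18) = 1/(1/11 + 18) = 1/(199/11) = 11/199 ≈ 0.055276)
D(n) = 11/199
V(0) - D(2) = -½*0 - 1*11/199 = 0 - 11/199 = -11/199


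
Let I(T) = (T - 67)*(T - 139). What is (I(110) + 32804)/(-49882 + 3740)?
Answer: -31557/46142 ≈ -0.68391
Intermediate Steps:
I(T) = (-139 + T)*(-67 + T) (I(T) = (-67 + T)*(-139 + T) = (-139 + T)*(-67 + T))
(I(110) + 32804)/(-49882 + 3740) = ((9313 + 110**2 - 206*110) + 32804)/(-49882 + 3740) = ((9313 + 12100 - 22660) + 32804)/(-46142) = (-1247 + 32804)*(-1/46142) = 31557*(-1/46142) = -31557/46142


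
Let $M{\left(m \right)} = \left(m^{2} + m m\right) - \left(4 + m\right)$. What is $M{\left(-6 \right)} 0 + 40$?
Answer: $40$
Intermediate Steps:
$M{\left(m \right)} = -4 - m + 2 m^{2}$ ($M{\left(m \right)} = \left(m^{2} + m^{2}\right) - \left(4 + m\right) = 2 m^{2} - \left(4 + m\right) = -4 - m + 2 m^{2}$)
$M{\left(-6 \right)} 0 + 40 = \left(-4 - -6 + 2 \left(-6\right)^{2}\right) 0 + 40 = \left(-4 + 6 + 2 \cdot 36\right) 0 + 40 = \left(-4 + 6 + 72\right) 0 + 40 = 74 \cdot 0 + 40 = 0 + 40 = 40$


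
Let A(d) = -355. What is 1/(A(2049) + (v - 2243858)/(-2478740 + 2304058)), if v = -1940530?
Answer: -87341/28913861 ≈ -0.0030207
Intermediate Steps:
1/(A(2049) + (v - 2243858)/(-2478740 + 2304058)) = 1/(-355 + (-1940530 - 2243858)/(-2478740 + 2304058)) = 1/(-355 - 4184388/(-174682)) = 1/(-355 - 4184388*(-1/174682)) = 1/(-355 + 2092194/87341) = 1/(-28913861/87341) = -87341/28913861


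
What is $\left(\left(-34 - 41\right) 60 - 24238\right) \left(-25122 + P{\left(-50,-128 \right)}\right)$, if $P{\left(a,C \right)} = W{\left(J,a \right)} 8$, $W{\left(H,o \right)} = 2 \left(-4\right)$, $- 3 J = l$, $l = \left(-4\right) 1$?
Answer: $723795268$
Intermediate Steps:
$l = -4$
$J = \frac{4}{3}$ ($J = \left(- \frac{1}{3}\right) \left(-4\right) = \frac{4}{3} \approx 1.3333$)
$W{\left(H,o \right)} = -8$
$P{\left(a,C \right)} = -64$ ($P{\left(a,C \right)} = \left(-8\right) 8 = -64$)
$\left(\left(-34 - 41\right) 60 - 24238\right) \left(-25122 + P{\left(-50,-128 \right)}\right) = \left(\left(-34 - 41\right) 60 - 24238\right) \left(-25122 - 64\right) = \left(\left(-75\right) 60 - 24238\right) \left(-25186\right) = \left(-4500 - 24238\right) \left(-25186\right) = \left(-28738\right) \left(-25186\right) = 723795268$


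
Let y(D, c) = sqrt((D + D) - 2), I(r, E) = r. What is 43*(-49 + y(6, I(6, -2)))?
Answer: -2107 + 43*sqrt(10) ≈ -1971.0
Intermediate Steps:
y(D, c) = sqrt(-2 + 2*D) (y(D, c) = sqrt(2*D - 2) = sqrt(-2 + 2*D))
43*(-49 + y(6, I(6, -2))) = 43*(-49 + sqrt(-2 + 2*6)) = 43*(-49 + sqrt(-2 + 12)) = 43*(-49 + sqrt(10)) = -2107 + 43*sqrt(10)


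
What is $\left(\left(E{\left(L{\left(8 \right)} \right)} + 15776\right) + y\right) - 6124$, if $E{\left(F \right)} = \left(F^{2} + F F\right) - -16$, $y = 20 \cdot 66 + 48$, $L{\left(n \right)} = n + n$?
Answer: $11548$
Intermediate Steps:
$L{\left(n \right)} = 2 n$
$y = 1368$ ($y = 1320 + 48 = 1368$)
$E{\left(F \right)} = 16 + 2 F^{2}$ ($E{\left(F \right)} = \left(F^{2} + F^{2}\right) + 16 = 2 F^{2} + 16 = 16 + 2 F^{2}$)
$\left(\left(E{\left(L{\left(8 \right)} \right)} + 15776\right) + y\right) - 6124 = \left(\left(\left(16 + 2 \left(2 \cdot 8\right)^{2}\right) + 15776\right) + 1368\right) - 6124 = \left(\left(\left(16 + 2 \cdot 16^{2}\right) + 15776\right) + 1368\right) - 6124 = \left(\left(\left(16 + 2 \cdot 256\right) + 15776\right) + 1368\right) - 6124 = \left(\left(\left(16 + 512\right) + 15776\right) + 1368\right) - 6124 = \left(\left(528 + 15776\right) + 1368\right) - 6124 = \left(16304 + 1368\right) - 6124 = 17672 - 6124 = 11548$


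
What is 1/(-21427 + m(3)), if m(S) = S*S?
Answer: -1/21418 ≈ -4.6690e-5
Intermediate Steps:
m(S) = S**2
1/(-21427 + m(3)) = 1/(-21427 + 3**2) = 1/(-21427 + 9) = 1/(-21418) = -1/21418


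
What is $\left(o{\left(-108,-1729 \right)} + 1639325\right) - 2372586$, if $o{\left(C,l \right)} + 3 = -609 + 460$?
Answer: $-733413$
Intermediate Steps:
$o{\left(C,l \right)} = -152$ ($o{\left(C,l \right)} = -3 + \left(-609 + 460\right) = -3 - 149 = -152$)
$\left(o{\left(-108,-1729 \right)} + 1639325\right) - 2372586 = \left(-152 + 1639325\right) - 2372586 = 1639173 - 2372586 = -733413$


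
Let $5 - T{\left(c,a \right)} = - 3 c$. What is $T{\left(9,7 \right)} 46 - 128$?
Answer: $1344$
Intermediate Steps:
$T{\left(c,a \right)} = 5 + 3 c$ ($T{\left(c,a \right)} = 5 - - 3 c = 5 + 3 c$)
$T{\left(9,7 \right)} 46 - 128 = \left(5 + 3 \cdot 9\right) 46 - 128 = \left(5 + 27\right) 46 - 128 = 32 \cdot 46 - 128 = 1472 - 128 = 1344$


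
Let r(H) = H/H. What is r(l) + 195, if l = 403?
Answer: 196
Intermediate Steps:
r(H) = 1
r(l) + 195 = 1 + 195 = 196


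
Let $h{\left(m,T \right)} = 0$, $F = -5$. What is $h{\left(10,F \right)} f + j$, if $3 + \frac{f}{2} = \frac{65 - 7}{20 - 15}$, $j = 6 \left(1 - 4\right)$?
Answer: $-18$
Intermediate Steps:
$j = -18$ ($j = 6 \left(-3\right) = -18$)
$f = \frac{86}{5}$ ($f = -6 + 2 \frac{65 - 7}{20 - 15} = -6 + 2 \cdot \frac{58}{5} = -6 + \frac{116}{5} = \frac{86}{5} \approx 17.2$)
$h{\left(10,F \right)} f + j = 0 \cdot \frac{86}{5} - 18 = 0 - 18 = -18$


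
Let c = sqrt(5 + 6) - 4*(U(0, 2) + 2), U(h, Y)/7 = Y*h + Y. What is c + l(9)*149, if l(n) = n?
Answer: 1277 + sqrt(11) ≈ 1280.3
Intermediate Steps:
U(h, Y) = 7*Y + 7*Y*h (U(h, Y) = 7*(Y*h + Y) = 7*(Y + Y*h) = 7*Y + 7*Y*h)
c = -64 + sqrt(11) (c = sqrt(5 + 6) - 4*(7*2*(1 + 0) + 2) = sqrt(11) - 4*(7*2*1 + 2) = sqrt(11) - 4*(14 + 2) = sqrt(11) - 4*16 = sqrt(11) - 64 = -64 + sqrt(11) ≈ -60.683)
c + l(9)*149 = (-64 + sqrt(11)) + 9*149 = (-64 + sqrt(11)) + 1341 = 1277 + sqrt(11)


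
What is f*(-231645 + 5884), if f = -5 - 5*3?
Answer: 4515220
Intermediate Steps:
f = -20 (f = -5 - 15 = -20)
f*(-231645 + 5884) = -20*(-231645 + 5884) = -20*(-225761) = 4515220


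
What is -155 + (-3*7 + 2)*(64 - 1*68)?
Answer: -79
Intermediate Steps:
-155 + (-3*7 + 2)*(64 - 1*68) = -155 + (-21 + 2)*(64 - 68) = -155 - 19*(-4) = -155 + 76 = -79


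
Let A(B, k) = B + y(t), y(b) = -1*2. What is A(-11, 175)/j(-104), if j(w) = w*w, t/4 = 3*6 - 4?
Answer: -1/832 ≈ -0.0012019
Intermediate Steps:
t = 56 (t = 4*(3*6 - 4) = 4*(18 - 4) = 4*14 = 56)
y(b) = -2
j(w) = w²
A(B, k) = -2 + B (A(B, k) = B - 2 = -2 + B)
A(-11, 175)/j(-104) = (-2 - 11)/((-104)²) = -13/10816 = -13*1/10816 = -1/832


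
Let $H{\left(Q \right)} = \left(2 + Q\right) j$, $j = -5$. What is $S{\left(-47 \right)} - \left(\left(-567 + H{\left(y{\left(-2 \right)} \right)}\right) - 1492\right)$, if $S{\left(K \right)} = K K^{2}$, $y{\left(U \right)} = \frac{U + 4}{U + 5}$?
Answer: $- \frac{305252}{3} \approx -1.0175 \cdot 10^{5}$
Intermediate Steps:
$y{\left(U \right)} = \frac{4 + U}{5 + U}$
$H{\left(Q \right)} = -10 - 5 Q$ ($H{\left(Q \right)} = \left(2 + Q\right) \left(-5\right) = -10 - 5 Q$)
$S{\left(K \right)} = K^{3}$
$S{\left(-47 \right)} - \left(\left(-567 + H{\left(y{\left(-2 \right)} \right)}\right) - 1492\right) = \left(-47\right)^{3} - \left(\left(-567 - \left(10 + 5 \frac{4 - 2}{5 - 2}\right)\right) - 1492\right) = -103823 - \left(\left(-567 - \left(10 + 5 \cdot \frac{1}{3} \cdot 2\right)\right) - 1492\right) = -103823 - \left(\left(-567 - \frac{40}{3}\right) - 1492\right) = -103823 - \left(- \frac{1741}{3} - 1492\right) = -103823 - - \frac{6217}{3} = -103823 + \frac{6217}{3} = - \frac{305252}{3}$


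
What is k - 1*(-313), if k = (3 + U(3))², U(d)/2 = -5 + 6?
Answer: 338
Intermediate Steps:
U(d) = 2 (U(d) = 2*(-5 + 6) = 2*1 = 2)
k = 25 (k = (3 + 2)² = 5² = 25)
k - 1*(-313) = 25 - 1*(-313) = 25 + 313 = 338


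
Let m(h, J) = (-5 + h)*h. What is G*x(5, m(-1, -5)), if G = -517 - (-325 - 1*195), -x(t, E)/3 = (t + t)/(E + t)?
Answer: -90/11 ≈ -8.1818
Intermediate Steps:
m(h, J) = h*(-5 + h)
x(t, E) = -6*t/(E + t) (x(t, E) = -3*(t + t)/(E + t) = -3*2*t/(E + t) = -6*t/(E + t))
G = 3 (G = -517 - (-325 - 195) = -517 - 1*(-520) = -517 + 520 = 3)
G*x(5, m(-1, -5)) = 3*(-6*5/(-(-5 - 1) + 5)) = 3*(-6*5/(-1*(-6) + 5)) = 3*(-6*5/(6 + 5)) = 3*(-6*5/11) = 3*(-6*5*1/11) = 3*(-30/11) = -90/11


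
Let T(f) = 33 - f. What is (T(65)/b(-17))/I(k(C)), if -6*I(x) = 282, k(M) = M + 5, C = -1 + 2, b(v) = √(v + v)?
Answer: -16*I*√34/799 ≈ -0.11677*I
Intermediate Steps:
b(v) = √2*√v (b(v) = √(2*v) = √2*√v)
C = 1
k(M) = 5 + M
I(x) = -47 (I(x) = -⅙*282 = -47)
(T(65)/b(-17))/I(k(C)) = ((33 - 1*65)/((√2*√(-17))))/(-47) = ((33 - 65)/((√2*(I*√17))))*(-1/47) = -32*(-I*√34/34)*(-1/47) = -(-16)*I*√34/17*(-1/47) = (16*I*√34/17)*(-1/47) = -16*I*√34/799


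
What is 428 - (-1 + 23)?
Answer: 406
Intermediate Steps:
428 - (-1 + 23) = 428 - 1*22 = 428 - 22 = 406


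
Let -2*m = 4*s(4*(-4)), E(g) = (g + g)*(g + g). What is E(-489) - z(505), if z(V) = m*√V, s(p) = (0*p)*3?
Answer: 956484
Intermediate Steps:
s(p) = 0 (s(p) = 0*3 = 0)
E(g) = 4*g² (E(g) = (2*g)*(2*g) = 4*g²)
m = 0 (m = -2*0 = -½*0 = 0)
z(V) = 0 (z(V) = 0*√V = 0)
E(-489) - z(505) = 4*(-489)² - 1*0 = 4*239121 + 0 = 956484 + 0 = 956484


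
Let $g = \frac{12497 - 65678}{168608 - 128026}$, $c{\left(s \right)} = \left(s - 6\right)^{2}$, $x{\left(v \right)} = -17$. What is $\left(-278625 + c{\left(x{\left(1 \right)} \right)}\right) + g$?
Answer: $- \frac{11285745053}{40582} \approx -2.781 \cdot 10^{5}$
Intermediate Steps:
$c{\left(s \right)} = \left(-6 + s\right)^{2}$
$g = - \frac{53181}{40582} \approx -1.3105$
$\left(-278625 + c{\left(x{\left(1 \right)} \right)}\right) + g = \left(-278625 + \left(-6 - 17\right)^{2}\right) - \frac{53181}{40582} = \left(-278625 + \left(-23\right)^{2}\right) - \frac{53181}{40582} = \left(-278625 + 529\right) - \frac{53181}{40582} = -278096 - \frac{53181}{40582} = - \frac{11285745053}{40582}$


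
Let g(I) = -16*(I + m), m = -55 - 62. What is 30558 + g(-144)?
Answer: 34734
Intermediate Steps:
m = -117
g(I) = 1872 - 16*I (g(I) = -16*(I - 117) = -16*(-117 + I) = 1872 - 16*I)
30558 + g(-144) = 30558 + (1872 - 16*(-144)) = 30558 + (1872 + 2304) = 30558 + 4176 = 34734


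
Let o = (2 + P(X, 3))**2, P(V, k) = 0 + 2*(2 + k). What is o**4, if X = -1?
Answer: 429981696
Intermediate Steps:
P(V, k) = 4 + 2*k (P(V, k) = 0 + (4 + 2*k) = 4 + 2*k)
o = 144 (o = (2 + (4 + 2*3))**2 = (2 + (4 + 6))**2 = (2 + 10)**2 = 12**2 = 144)
o**4 = 144**4 = 429981696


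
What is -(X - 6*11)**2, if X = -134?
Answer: -40000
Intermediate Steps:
-(X - 6*11)**2 = -(-134 - 6*11)**2 = -(-134 - 66)**2 = -1*(-200)**2 = -1*40000 = -40000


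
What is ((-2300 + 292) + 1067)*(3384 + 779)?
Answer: -3917383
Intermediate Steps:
((-2300 + 292) + 1067)*(3384 + 779) = (-2008 + 1067)*4163 = -941*4163 = -3917383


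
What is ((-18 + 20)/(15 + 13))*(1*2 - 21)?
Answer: -19/14 ≈ -1.3571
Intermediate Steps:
((-18 + 20)/(15 + 13))*(1*2 - 21) = (2/28)*(2 - 21) = (2*(1/28))*(-19) = (1/14)*(-19) = -19/14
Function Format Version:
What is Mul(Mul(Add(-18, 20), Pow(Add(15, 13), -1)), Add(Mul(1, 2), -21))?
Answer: Rational(-19, 14) ≈ -1.3571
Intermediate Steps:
Mul(Mul(Add(-18, 20), Pow(Add(15, 13), -1)), Add(Mul(1, 2), -21)) = Mul(Mul(2, Pow(28, -1)), Add(2, -21)) = Mul(Mul(2, Rational(1, 28)), -19) = Mul(Rational(1, 14), -19) = Rational(-19, 14)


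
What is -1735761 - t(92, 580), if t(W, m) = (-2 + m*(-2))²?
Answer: -3086005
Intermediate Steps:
t(W, m) = (-2 - 2*m)²
-1735761 - t(92, 580) = -1735761 - 4*(1 + 580)² = -1735761 - 4*581² = -1735761 - 4*337561 = -1735761 - 1*1350244 = -1735761 - 1350244 = -3086005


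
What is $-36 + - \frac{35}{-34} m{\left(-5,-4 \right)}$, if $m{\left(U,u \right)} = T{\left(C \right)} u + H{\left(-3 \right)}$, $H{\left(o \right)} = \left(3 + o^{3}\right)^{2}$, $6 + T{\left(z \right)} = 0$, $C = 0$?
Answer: $\frac{9888}{17} \approx 581.65$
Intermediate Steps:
$T{\left(z \right)} = -6$ ($T{\left(z \right)} = -6 + 0 = -6$)
$m{\left(U,u \right)} = 576 - 6 u$ ($m{\left(U,u \right)} = - 6 u + \left(3 + \left(-3\right)^{3}\right)^{2} = - 6 u + \left(3 - 27\right)^{2} = - 6 u + \left(-24\right)^{2} = - 6 u + 576 = 576 - 6 u$)
$-36 + - \frac{35}{-34} m{\left(-5,-4 \right)} = -36 + - \frac{35}{-34} \left(576 - -24\right) = -36 + \left(-35\right) \left(- \frac{1}{34}\right) \left(576 + 24\right) = -36 + \frac{35}{34} \cdot 600 = -36 + \frac{10500}{17} = \frac{9888}{17}$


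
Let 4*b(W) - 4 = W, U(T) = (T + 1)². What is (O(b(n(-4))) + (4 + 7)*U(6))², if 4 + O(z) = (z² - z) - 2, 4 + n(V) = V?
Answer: 286225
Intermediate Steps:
n(V) = -4 + V
U(T) = (1 + T)²
b(W) = 1 + W/4
O(z) = -6 + z² - z (O(z) = -4 + ((z² - z) - 2) = -4 + (-2 + z² - z) = -6 + z² - z)
(O(b(n(-4))) + (4 + 7)*U(6))² = ((-6 + (1 + (-4 - 4)/4)² - (1 + (-4 - 4)/4)) + (4 + 7)*(1 + 6)²)² = ((-6 + (1 + (¼)*(-8))² - (1 + (¼)*(-8))) + 11*7²)² = ((-6 + (1 - 2)² - (1 - 2)) + 11*49)² = ((-6 + (-1)² - 1*(-1)) + 539)² = ((-6 + 1 + 1) + 539)² = (-4 + 539)² = 535² = 286225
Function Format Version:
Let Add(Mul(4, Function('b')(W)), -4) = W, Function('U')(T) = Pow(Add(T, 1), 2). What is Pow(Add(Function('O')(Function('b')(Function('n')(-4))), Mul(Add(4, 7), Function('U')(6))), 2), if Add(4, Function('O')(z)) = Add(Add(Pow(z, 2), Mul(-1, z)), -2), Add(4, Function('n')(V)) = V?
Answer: 286225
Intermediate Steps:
Function('n')(V) = Add(-4, V)
Function('U')(T) = Pow(Add(1, T), 2)
Function('b')(W) = Add(1, Mul(Rational(1, 4), W))
Function('O')(z) = Add(-6, Pow(z, 2), Mul(-1, z)) (Function('O')(z) = Add(-4, Add(Add(Pow(z, 2), Mul(-1, z)), -2)) = Add(-4, Add(-2, Pow(z, 2), Mul(-1, z))) = Add(-6, Pow(z, 2), Mul(-1, z)))
Pow(Add(Function('O')(Function('b')(Function('n')(-4))), Mul(Add(4, 7), Function('U')(6))), 2) = Pow(Add(Add(-6, Pow(Add(1, Mul(Rational(1, 4), Add(-4, -4))), 2), Mul(-1, Add(1, Mul(Rational(1, 4), Add(-4, -4))))), Mul(Add(4, 7), Pow(Add(1, 6), 2))), 2) = Pow(Add(Add(-6, Pow(Add(1, Mul(Rational(1, 4), -8)), 2), Mul(-1, Add(1, Mul(Rational(1, 4), -8)))), Mul(11, Pow(7, 2))), 2) = Pow(Add(Add(-6, Pow(Add(1, -2), 2), Mul(-1, Add(1, -2))), Mul(11, 49)), 2) = Pow(Add(Add(-6, Pow(-1, 2), Mul(-1, -1)), 539), 2) = Pow(Add(Add(-6, 1, 1), 539), 2) = Pow(Add(-4, 539), 2) = Pow(535, 2) = 286225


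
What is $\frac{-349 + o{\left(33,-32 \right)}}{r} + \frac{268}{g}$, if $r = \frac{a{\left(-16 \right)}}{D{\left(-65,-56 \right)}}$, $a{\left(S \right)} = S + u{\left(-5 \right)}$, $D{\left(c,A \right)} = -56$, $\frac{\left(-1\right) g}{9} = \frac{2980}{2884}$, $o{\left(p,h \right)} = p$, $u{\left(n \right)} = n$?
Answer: $- \frac{5843308}{6705} \approx -871.49$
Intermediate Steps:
$g = - \frac{6705}{721}$ ($g = - 9 \cdot \frac{2980}{2884} = - 9 \cdot 2980 \cdot \frac{1}{2884} = \left(-9\right) \frac{745}{721} = - \frac{6705}{721} \approx -9.2996$)
$a{\left(S \right)} = -5 + S$ ($a{\left(S \right)} = S - 5 = -5 + S$)
$r = \frac{3}{8}$ ($r = \frac{-5 - 16}{-56} = \left(-21\right) \left(- \frac{1}{56}\right) = \frac{3}{8} \approx 0.375$)
$\frac{-349 + o{\left(33,-32 \right)}}{r} + \frac{268}{g} = \frac{-349 + 33}{\frac{3}{8}} + \frac{268}{- \frac{6705}{721}} = \left(-316\right) \frac{8}{3} + 268 \left(- \frac{721}{6705}\right) = - \frac{2528}{3} - \frac{193228}{6705} = - \frac{5843308}{6705}$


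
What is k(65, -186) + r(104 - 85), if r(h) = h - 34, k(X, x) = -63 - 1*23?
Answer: -101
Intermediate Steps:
k(X, x) = -86 (k(X, x) = -63 - 23 = -86)
r(h) = -34 + h
k(65, -186) + r(104 - 85) = -86 + (-34 + (104 - 85)) = -86 + (-34 + 19) = -86 - 15 = -101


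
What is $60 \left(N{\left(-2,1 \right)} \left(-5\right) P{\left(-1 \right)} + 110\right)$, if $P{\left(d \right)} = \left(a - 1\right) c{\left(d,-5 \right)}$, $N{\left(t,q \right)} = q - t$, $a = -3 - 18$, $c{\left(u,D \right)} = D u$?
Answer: $105600$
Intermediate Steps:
$a = -21$ ($a = -3 - 18 = -21$)
$P{\left(d \right)} = 110 d$ ($P{\left(d \right)} = \left(-21 - 1\right) \left(- 5 d\right) = - 22 \left(- 5 d\right) = 110 d$)
$60 \left(N{\left(-2,1 \right)} \left(-5\right) P{\left(-1 \right)} + 110\right) = 60 \left(\left(1 - -2\right) \left(-5\right) 110 \left(-1\right) + 110\right) = 60 \left(\left(1 + 2\right) \left(-5\right) \left(-110\right) + 110\right) = 60 \left(3 \left(-5\right) \left(-110\right) + 110\right) = 60 \left(\left(-15\right) \left(-110\right) + 110\right) = 60 \left(1650 + 110\right) = 60 \cdot 1760 = 105600$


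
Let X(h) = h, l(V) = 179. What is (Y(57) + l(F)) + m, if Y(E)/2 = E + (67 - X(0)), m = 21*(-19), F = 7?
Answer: 28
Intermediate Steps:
m = -399
Y(E) = 134 + 2*E (Y(E) = 2*(E + (67 - 1*0)) = 2*(E + (67 + 0)) = 2*(E + 67) = 2*(67 + E) = 134 + 2*E)
(Y(57) + l(F)) + m = ((134 + 2*57) + 179) - 399 = ((134 + 114) + 179) - 399 = (248 + 179) - 399 = 427 - 399 = 28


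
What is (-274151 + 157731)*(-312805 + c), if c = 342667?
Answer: -3476534040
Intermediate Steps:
(-274151 + 157731)*(-312805 + c) = (-274151 + 157731)*(-312805 + 342667) = -116420*29862 = -3476534040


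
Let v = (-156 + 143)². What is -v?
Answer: -169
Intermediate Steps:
v = 169 (v = (-13)² = 169)
-v = -1*169 = -169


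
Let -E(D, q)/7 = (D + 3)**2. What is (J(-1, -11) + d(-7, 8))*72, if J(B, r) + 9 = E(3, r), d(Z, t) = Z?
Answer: -19296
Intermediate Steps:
E(D, q) = -7*(3 + D)**2 (E(D, q) = -7*(D + 3)**2 = -7*(3 + D)**2)
J(B, r) = -261 (J(B, r) = -9 - 7*(3 + 3)**2 = -9 - 7*6**2 = -9 - 7*36 = -9 - 252 = -261)
(J(-1, -11) + d(-7, 8))*72 = (-261 - 7)*72 = -268*72 = -19296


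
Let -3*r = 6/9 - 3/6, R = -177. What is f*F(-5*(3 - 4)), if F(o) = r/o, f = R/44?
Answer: 59/1320 ≈ 0.044697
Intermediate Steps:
r = -1/18 (r = -(6/9 - 3/6)/3 = -(6*(1/9) - 3*1/6)/3 = -(2/3 - 1/2)/3 = -1/3*1/6 = -1/18 ≈ -0.055556)
f = -177/44 ≈ -4.0227
F(o) = -1/(18*o)
f*F(-5*(3 - 4)) = -(-59)/(264*((-5*(3 - 4)))) = -(-59)/(264*((-5*(-1)))) = -(-59)/(264*5) = -177/44*(-1/90) = 59/1320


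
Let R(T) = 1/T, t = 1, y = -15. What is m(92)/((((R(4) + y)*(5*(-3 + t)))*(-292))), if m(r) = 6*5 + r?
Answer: -61/21535 ≈ -0.0028326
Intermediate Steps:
m(r) = 30 + r
m(92)/((((R(4) + y)*(5*(-3 + t)))*(-292))) = (30 + 92)/((((1/4 - 15)*(5*(-3 + 1)))*(-292))) = 122/((((¼ - 15)*(5*(-2)))*(-292))) = 122/((-59/4*(-10)*(-292))) = 122/(((295/2)*(-292))) = 122/(-43070) = 122*(-1/43070) = -61/21535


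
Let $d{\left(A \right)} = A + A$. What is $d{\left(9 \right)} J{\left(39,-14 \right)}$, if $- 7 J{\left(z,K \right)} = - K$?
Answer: $-36$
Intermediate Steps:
$d{\left(A \right)} = 2 A$
$J{\left(z,K \right)} = \frac{K}{7}$ ($J{\left(z,K \right)} = - \frac{\left(-1\right) K}{7} = \frac{K}{7}$)
$d{\left(9 \right)} J{\left(39,-14 \right)} = 2 \cdot 9 \cdot \frac{1}{7} \left(-14\right) = 18 \left(-2\right) = -36$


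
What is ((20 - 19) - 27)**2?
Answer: 676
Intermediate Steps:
((20 - 19) - 27)**2 = (1 - 27)**2 = (-26)**2 = 676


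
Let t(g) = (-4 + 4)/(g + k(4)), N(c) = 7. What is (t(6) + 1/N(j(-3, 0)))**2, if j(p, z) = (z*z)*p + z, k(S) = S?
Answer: 1/49 ≈ 0.020408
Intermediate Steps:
j(p, z) = z + p*z**2 (j(p, z) = z**2*p + z = p*z**2 + z = z + p*z**2)
t(g) = 0 (t(g) = (-4 + 4)/(g + 4) = 0/(4 + g) = 0)
(t(6) + 1/N(j(-3, 0)))**2 = (0 + 1/7)**2 = (1/7)**2 = 1/49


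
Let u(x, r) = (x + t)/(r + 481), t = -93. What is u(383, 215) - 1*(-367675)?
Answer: 4412105/12 ≈ 3.6768e+5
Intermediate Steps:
u(x, r) = (-93 + x)/(481 + r) (u(x, r) = (x - 93)/(r + 481) = (-93 + x)/(481 + r))
u(383, 215) - 1*(-367675) = (-93 + 383)/(481 + 215) - 1*(-367675) = 290/696 + 367675 = (1/696)*290 + 367675 = 5/12 + 367675 = 4412105/12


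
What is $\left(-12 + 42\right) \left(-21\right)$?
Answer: $-630$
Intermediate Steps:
$\left(-12 + 42\right) \left(-21\right) = 30 \left(-21\right) = -630$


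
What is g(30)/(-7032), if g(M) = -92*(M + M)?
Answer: 230/293 ≈ 0.78498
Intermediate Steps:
g(M) = -184*M
g(30)/(-7032) = -184*30/(-7032) = -5520*(-1/7032) = 230/293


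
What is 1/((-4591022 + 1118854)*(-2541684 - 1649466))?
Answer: 1/14552376913200 ≈ 6.8717e-14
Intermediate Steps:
1/((-4591022 + 1118854)*(-2541684 - 1649466)) = 1/(-3472168*(-4191150)) = 1/14552376913200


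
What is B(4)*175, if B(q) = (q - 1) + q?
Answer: 1225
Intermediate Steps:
B(q) = -1 + 2*q (B(q) = (-1 + q) + q = -1 + 2*q)
B(4)*175 = (-1 + 2*4)*175 = (-1 + 8)*175 = 7*175 = 1225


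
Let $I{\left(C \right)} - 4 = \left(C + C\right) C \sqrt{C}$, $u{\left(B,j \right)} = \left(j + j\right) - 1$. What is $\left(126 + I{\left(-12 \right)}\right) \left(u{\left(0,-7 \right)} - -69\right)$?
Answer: $7020 + 31104 i \sqrt{3} \approx 7020.0 + 53874.0 i$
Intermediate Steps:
$u{\left(B,j \right)} = -1 + 2 j$ ($u{\left(B,j \right)} = 2 j - 1 = -1 + 2 j$)
$I{\left(C \right)} = 4 + 2 C^{\frac{5}{2}}$ ($I{\left(C \right)} = 4 + \left(C + C\right) C \sqrt{C} = 4 + 2 C C \sqrt{C} = 4 + 2 C^{2} \sqrt{C} = 4 + 2 C^{\frac{5}{2}}$)
$\left(126 + I{\left(-12 \right)}\right) \left(u{\left(0,-7 \right)} - -69\right) = \left(126 + \left(4 + 2 \left(-12\right)^{\frac{5}{2}}\right)\right) \left(\left(-1 + 2 \left(-7\right)\right) - -69\right) = \left(126 + \left(4 + 2 \cdot 288 i \sqrt{3}\right)\right) \left(\left(-1 - 14\right) + 69\right) = \left(126 + \left(4 + 576 i \sqrt{3}\right)\right) \left(-15 + 69\right) = \left(130 + 576 i \sqrt{3}\right) 54 = 7020 + 31104 i \sqrt{3}$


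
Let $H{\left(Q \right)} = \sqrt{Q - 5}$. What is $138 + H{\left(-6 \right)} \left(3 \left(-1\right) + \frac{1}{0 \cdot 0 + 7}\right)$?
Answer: $138 - \frac{20 i \sqrt{11}}{7} \approx 138.0 - 9.4761 i$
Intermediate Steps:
$H{\left(Q \right)} = \sqrt{-5 + Q}$
$138 + H{\left(-6 \right)} \left(3 \left(-1\right) + \frac{1}{0 \cdot 0 + 7}\right) = 138 + \sqrt{-5 - 6} \left(3 \left(-1\right) + \frac{1}{0 \cdot 0 + 7}\right) = 138 + \sqrt{-11} \left(-3 + \frac{1}{0 + 7}\right) = 138 + i \sqrt{11} \left(-3 + \frac{1}{7}\right) = 138 + i \sqrt{11} \left(- \frac{20}{7}\right) = 138 - \frac{20 i \sqrt{11}}{7}$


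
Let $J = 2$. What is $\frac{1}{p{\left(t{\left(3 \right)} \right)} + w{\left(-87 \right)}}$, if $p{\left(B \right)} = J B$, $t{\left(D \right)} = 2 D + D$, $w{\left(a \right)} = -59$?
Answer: $- \frac{1}{41} \approx -0.02439$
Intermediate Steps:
$t{\left(D \right)} = 3 D$
$p{\left(B \right)} = 2 B$
$\frac{1}{p{\left(t{\left(3 \right)} \right)} + w{\left(-87 \right)}} = \frac{1}{2 \cdot 3 \cdot 3 - 59} = \frac{1}{2 \cdot 9 - 59} = \frac{1}{18 - 59} = \frac{1}{-41} = - \frac{1}{41}$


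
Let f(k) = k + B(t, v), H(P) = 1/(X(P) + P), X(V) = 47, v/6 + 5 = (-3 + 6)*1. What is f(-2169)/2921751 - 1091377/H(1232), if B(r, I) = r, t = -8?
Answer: -582626860686230/417393 ≈ -1.3959e+9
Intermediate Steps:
v = -12 (v = -30 + 6*((-3 + 6)*1) = -30 + 6*(3*1) = -30 + 6*3 = -30 + 18 = -12)
H(P) = 1/(47 + P)
f(k) = -8 + k (f(k) = k - 8 = -8 + k)
f(-2169)/2921751 - 1091377/H(1232) = (-8 - 2169)/2921751 - 1091377/(1/(47 + 1232)) = -2177*1/2921751 - 1091377/(1/1279) = -311/417393 - 1091377/1/1279 = -311/417393 - 1091377*1279 = -311/417393 - 1395871183 = -582626860686230/417393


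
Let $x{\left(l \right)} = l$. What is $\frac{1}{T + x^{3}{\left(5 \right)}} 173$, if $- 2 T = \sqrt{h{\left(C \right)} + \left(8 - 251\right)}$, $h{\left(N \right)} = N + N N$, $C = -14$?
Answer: $\frac{86500}{62561} + \frac{346 i \sqrt{61}}{62561} \approx 1.3827 + 0.043195 i$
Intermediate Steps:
$h{\left(N \right)} = N + N^{2}$
$T = - \frac{i \sqrt{61}}{2}$ ($T = - \frac{\sqrt{- 14 \left(1 - 14\right) + \left(8 - 251\right)}}{2} = - \frac{\sqrt{\left(-14\right) \left(-13\right) + \left(8 - 251\right)}}{2} = - \frac{\sqrt{182 - 243}}{2} = - \frac{\sqrt{-61}}{2} = - \frac{i \sqrt{61}}{2} \approx - 3.9051 i$)
$\frac{1}{T + x^{3}{\left(5 \right)}} 173 = \frac{1}{- \frac{i \sqrt{61}}{2} + 5^{3}} \cdot 173 = \frac{1}{- \frac{i \sqrt{61}}{2} + 125} \cdot 173 = \frac{1}{125 - \frac{i \sqrt{61}}{2}} \cdot 173 = \frac{173}{125 - \frac{i \sqrt{61}}{2}}$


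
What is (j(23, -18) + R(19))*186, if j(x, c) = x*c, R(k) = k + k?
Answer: -69936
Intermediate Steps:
R(k) = 2*k
j(x, c) = c*x
(j(23, -18) + R(19))*186 = (-18*23 + 2*19)*186 = (-414 + 38)*186 = -376*186 = -69936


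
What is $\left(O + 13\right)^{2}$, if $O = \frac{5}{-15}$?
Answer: $\frac{1444}{9} \approx 160.44$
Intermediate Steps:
$O = - \frac{1}{3}$ ($O = 5 \left(- \frac{1}{15}\right) = - \frac{1}{3} \approx -0.33333$)
$\left(O + 13\right)^{2} = \left(- \frac{1}{3} + 13\right)^{2} = \left(\frac{38}{3}\right)^{2} = \frac{1444}{9}$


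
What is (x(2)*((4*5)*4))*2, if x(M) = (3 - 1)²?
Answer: 640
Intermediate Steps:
x(M) = 4 (x(M) = 2² = 4)
(x(2)*((4*5)*4))*2 = (4*((4*5)*4))*2 = (4*(20*4))*2 = (4*80)*2 = 320*2 = 640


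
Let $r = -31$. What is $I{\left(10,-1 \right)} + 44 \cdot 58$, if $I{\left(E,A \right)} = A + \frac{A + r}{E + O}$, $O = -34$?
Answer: $\frac{7657}{3} \approx 2552.3$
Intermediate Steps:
$I{\left(E,A \right)} = A + \frac{-31 + A}{-34 + E}$ ($I{\left(E,A \right)} = A + \frac{A - 31}{E - 34} = A + \frac{-31 + A}{-34 + E}$)
$I{\left(10,-1 \right)} + 44 \cdot 58 = \frac{-31 - -33 - 10}{-34 + 10} + 44 \cdot 58 = \frac{-31 + 33 - 10}{-24} + 2552 = \left(- \frac{1}{24}\right) \left(-8\right) + 2552 = \frac{1}{3} + 2552 = \frac{7657}{3}$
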